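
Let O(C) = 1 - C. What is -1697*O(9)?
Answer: 13576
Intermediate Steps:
-1697*O(9) = -1697*(1 - 1*9) = -1697*(1 - 9) = -1697*(-8) = 13576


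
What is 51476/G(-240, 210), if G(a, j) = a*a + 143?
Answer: 51476/57743 ≈ 0.89147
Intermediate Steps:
G(a, j) = 143 + a² (G(a, j) = a² + 143 = 143 + a²)
51476/G(-240, 210) = 51476/(143 + (-240)²) = 51476/(143 + 57600) = 51476/57743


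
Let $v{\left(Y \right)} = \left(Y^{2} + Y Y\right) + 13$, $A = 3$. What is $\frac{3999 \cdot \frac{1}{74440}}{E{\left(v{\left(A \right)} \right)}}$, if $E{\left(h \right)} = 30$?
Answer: $\frac{1333}{744400} \approx 0.0017907$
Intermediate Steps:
$v{\left(Y \right)} = 13 + 2 Y^{2}$ ($v{\left(Y \right)} = \left(Y^{2} + Y^{2}\right) + 13 = 2 Y^{2} + 13 = 13 + 2 Y^{2}$)
$\frac{3999 \cdot \frac{1}{74440}}{E{\left(v{\left(A \right)} \right)}} = \frac{3999 \cdot \frac{1}{74440}}{30} = 3999 \cdot \frac{1}{74440} \cdot \frac{1}{30} = \frac{3999}{74440} \cdot \frac{1}{30} = \frac{1333}{744400}$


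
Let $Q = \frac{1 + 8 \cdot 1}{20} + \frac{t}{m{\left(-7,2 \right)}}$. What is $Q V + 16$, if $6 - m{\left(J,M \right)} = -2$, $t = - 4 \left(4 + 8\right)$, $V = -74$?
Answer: $\frac{4267}{10} \approx 426.7$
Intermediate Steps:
$t = -48$ ($t = \left(-4\right) 12 = -48$)
$m{\left(J,M \right)} = 8$ ($m{\left(J,M \right)} = 6 - -2 = 6 + 2 = 8$)
$Q = - \frac{111}{20}$ ($Q = \frac{1 + 8 \cdot 1}{20} - \frac{48}{8} = \left(1 + 8\right) \frac{1}{20} - 6 = 9 \cdot \frac{1}{20} - 6 = \frac{9}{20} - 6 = - \frac{111}{20} \approx -5.55$)
$Q V + 16 = \left(- \frac{111}{20}\right) \left(-74\right) + 16 = \frac{4107}{10} + 16 = \frac{4267}{10}$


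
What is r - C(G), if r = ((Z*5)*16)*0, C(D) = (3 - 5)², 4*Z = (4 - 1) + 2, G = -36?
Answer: -4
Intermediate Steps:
Z = 5/4 (Z = ((4 - 1) + 2)/4 = (3 + 2)/4 = (¼)*5 = 5/4 ≈ 1.2500)
C(D) = 4 (C(D) = (-2)² = 4)
r = 0 (r = (((5/4)*5)*16)*0 = ((25/4)*16)*0 = 100*0 = 0)
r - C(G) = 0 - 1*4 = 0 - 4 = -4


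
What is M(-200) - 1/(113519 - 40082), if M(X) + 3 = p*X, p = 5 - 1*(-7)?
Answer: -176469112/73437 ≈ -2403.0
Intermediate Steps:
p = 12 (p = 5 + 7 = 12)
M(X) = -3 + 12*X
M(-200) - 1/(113519 - 40082) = (-3 + 12*(-200)) - 1/(113519 - 40082) = (-3 - 2400) - 1/73437 = -2403 - 1*1/73437 = -2403 - 1/73437 = -176469112/73437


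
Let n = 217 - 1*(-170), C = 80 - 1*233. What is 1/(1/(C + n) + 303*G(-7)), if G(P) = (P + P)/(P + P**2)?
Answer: -234/23633 ≈ -0.0099014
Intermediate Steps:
C = -153 (C = 80 - 233 = -153)
n = 387 (n = 217 + 170 = 387)
G(P) = 2*P/(P + P**2) (G(P) = (2*P)/(P + P**2) = 2*P/(P + P**2))
1/(1/(C + n) + 303*G(-7)) = 1/(1/(-153 + 387) + 303*(2/(1 - 7))) = 1/(1/234 + 303*(2/(-6))) = 1/(1/234 + 303*(2*(-1/6))) = 1/(1/234 + 303*(-1/3)) = 1/(1/234 - 101) = 1/(-23633/234) = -234/23633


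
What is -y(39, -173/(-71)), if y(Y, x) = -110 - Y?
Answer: 149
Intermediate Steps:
-y(39, -173/(-71)) = -(-110 - 1*39) = -(-110 - 39) = -1*(-149) = 149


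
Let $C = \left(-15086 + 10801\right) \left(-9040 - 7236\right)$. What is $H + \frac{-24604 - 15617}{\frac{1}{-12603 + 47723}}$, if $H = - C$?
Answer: $-1482304180$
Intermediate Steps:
$C = 69742660$ ($C = \left(-4285\right) \left(-16276\right) = 69742660$)
$H = -69742660$ ($H = \left(-1\right) 69742660 = -69742660$)
$H + \frac{-24604 - 15617}{\frac{1}{-12603 + 47723}} = -69742660 + \frac{-24604 - 15617}{\frac{1}{-12603 + 47723}} = -69742660 - \frac{40221}{\frac{1}{35120}} = -69742660 - 40221 \frac{1}{\frac{1}{35120}} = -69742660 - 1412561520 = -1482304180$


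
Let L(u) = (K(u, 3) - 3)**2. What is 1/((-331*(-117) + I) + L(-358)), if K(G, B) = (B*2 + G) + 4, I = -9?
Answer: 1/161919 ≈ 6.1759e-6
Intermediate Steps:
K(G, B) = 4 + G + 2*B (K(G, B) = (2*B + G) + 4 = (G + 2*B) + 4 = 4 + G + 2*B)
L(u) = (7 + u)**2 (L(u) = ((4 + u + 2*3) - 3)**2 = ((4 + u + 6) - 3)**2 = ((10 + u) - 3)**2 = (7 + u)**2)
1/((-331*(-117) + I) + L(-358)) = 1/((-331*(-117) - 9) + (7 - 358)**2) = 1/((38727 - 9) + (-351)**2) = 1/(38718 + 123201) = 1/161919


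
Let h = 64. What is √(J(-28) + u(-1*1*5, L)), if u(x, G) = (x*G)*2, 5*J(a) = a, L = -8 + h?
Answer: 2*I*√3535/5 ≈ 23.782*I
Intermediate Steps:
L = 56 (L = -8 + 64 = 56)
J(a) = a/5
u(x, G) = 2*G*x (u(x, G) = (G*x)*2 = 2*G*x)
√(J(-28) + u(-1*1*5, L)) = √((⅕)*(-28) + 2*56*(-1*1*5)) = √(-28/5 + 2*56*(-1*5)) = √(-28/5 + 2*56*(-5)) = √(-28/5 - 560) = √(-2828/5) = 2*I*√3535/5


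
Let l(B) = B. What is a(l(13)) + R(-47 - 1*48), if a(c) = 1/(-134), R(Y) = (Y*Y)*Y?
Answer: -114888251/134 ≈ -8.5738e+5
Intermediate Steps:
R(Y) = Y³ (R(Y) = Y²*Y = Y³)
a(c) = -1/134
a(l(13)) + R(-47 - 1*48) = -1/134 + (-47 - 1*48)³ = -1/134 + (-47 - 48)³ = -1/134 + (-95)³ = -1/134 - 857375 = -114888251/134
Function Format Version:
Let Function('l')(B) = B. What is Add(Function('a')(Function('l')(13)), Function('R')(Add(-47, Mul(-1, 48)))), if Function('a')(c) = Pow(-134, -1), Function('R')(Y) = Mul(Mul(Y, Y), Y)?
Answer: Rational(-114888251, 134) ≈ -8.5738e+5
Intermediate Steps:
Function('R')(Y) = Pow(Y, 3) (Function('R')(Y) = Mul(Pow(Y, 2), Y) = Pow(Y, 3))
Function('a')(c) = Rational(-1, 134)
Add(Function('a')(Function('l')(13)), Function('R')(Add(-47, Mul(-1, 48)))) = Add(Rational(-1, 134), Pow(Add(-47, Mul(-1, 48)), 3)) = Add(Rational(-1, 134), Pow(Add(-47, -48), 3)) = Add(Rational(-1, 134), Pow(-95, 3)) = Add(Rational(-1, 134), -857375) = Rational(-114888251, 134)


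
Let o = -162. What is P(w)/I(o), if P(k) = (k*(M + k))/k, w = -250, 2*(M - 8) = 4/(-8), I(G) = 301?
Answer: -969/1204 ≈ -0.80482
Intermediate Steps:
M = 31/4 (M = 8 + (4/(-8))/2 = 8 + (4*(-⅛))/2 = 8 + (½)*(-½) = 8 - ¼ = 31/4 ≈ 7.7500)
P(k) = 31/4 + k (P(k) = (k*(31/4 + k))/k = 31/4 + k)
P(w)/I(o) = (31/4 - 250)/301 = -969/4*1/301 = -969/1204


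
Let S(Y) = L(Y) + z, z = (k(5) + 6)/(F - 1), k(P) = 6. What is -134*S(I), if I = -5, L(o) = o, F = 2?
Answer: -938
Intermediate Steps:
z = 12 (z = (6 + 6)/(2 - 1) = 12/1 = 12*1 = 12)
S(Y) = 12 + Y (S(Y) = Y + 12 = 12 + Y)
-134*S(I) = -134*(12 - 5) = -134*7 = -938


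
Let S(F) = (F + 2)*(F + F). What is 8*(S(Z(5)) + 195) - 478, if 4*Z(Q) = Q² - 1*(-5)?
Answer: 2222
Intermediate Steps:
Z(Q) = 5/4 + Q²/4 (Z(Q) = (Q² - 1*(-5))/4 = (Q² + 5)/4 = (5 + Q²)/4 = 5/4 + Q²/4)
S(F) = 2*F*(2 + F) (S(F) = (2 + F)*(2*F) = 2*F*(2 + F))
8*(S(Z(5)) + 195) - 478 = 8*(2*(5/4 + (¼)*5²)*(2 + (5/4 + (¼)*5²)) + 195) - 478 = 8*(2*(5/4 + (¼)*25)*(2 + (5/4 + (¼)*25)) + 195) - 478 = 8*(2*(5/4 + 25/4)*(2 + (5/4 + 25/4)) + 195) - 478 = 8*(2*(15/2)*(2 + 15/2) + 195) - 478 = 8*(2*(15/2)*(19/2) + 195) - 478 = 8*(285/2 + 195) - 478 = 8*(675/2) - 478 = 2700 - 478 = 2222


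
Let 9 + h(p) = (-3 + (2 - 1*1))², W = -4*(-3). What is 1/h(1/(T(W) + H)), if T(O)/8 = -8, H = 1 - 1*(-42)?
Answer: -⅕ ≈ -0.20000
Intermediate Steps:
W = 12
H = 43 (H = 1 + 42 = 43)
T(O) = -64 (T(O) = 8*(-8) = -64)
h(p) = -5 (h(p) = -9 + (-3 + (2 - 1*1))² = -9 + (-3 + (2 - 1))² = -9 + (-3 + 1)² = -9 + (-2)² = -9 + 4 = -5)
1/h(1/(T(W) + H)) = 1/(-5) = -⅕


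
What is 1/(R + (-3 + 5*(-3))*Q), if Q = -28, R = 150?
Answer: 1/654 ≈ 0.0015291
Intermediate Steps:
1/(R + (-3 + 5*(-3))*Q) = 1/(150 + (-3 + 5*(-3))*(-28)) = 1/(150 + (-3 - 15)*(-28)) = 1/(150 - 18*(-28)) = 1/(150 + 504) = 1/654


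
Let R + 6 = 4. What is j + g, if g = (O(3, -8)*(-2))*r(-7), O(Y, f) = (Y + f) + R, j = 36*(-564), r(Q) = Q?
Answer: -20402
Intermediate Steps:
R = -2 (R = -6 + 4 = -2)
j = -20304
O(Y, f) = -2 + Y + f (O(Y, f) = (Y + f) - 2 = -2 + Y + f)
g = -98 (g = ((-2 + 3 - 8)*(-2))*(-7) = -7*(-2)*(-7) = 14*(-7) = -98)
j + g = -20304 - 98 = -20402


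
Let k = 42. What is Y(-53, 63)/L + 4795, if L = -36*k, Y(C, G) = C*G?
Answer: 115133/24 ≈ 4797.2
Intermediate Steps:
L = -1512 (L = -36*42 = -1512)
Y(-53, 63)/L + 4795 = -53*63/(-1512) + 4795 = -3339*(-1/1512) + 4795 = 53/24 + 4795 = 115133/24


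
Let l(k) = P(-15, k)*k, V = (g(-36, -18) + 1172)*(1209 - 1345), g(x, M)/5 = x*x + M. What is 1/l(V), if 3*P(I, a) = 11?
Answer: -3/11312752 ≈ -2.6519e-7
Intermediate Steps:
P(I, a) = 11/3 (P(I, a) = (⅓)*11 = 11/3)
g(x, M) = 5*M + 5*x² (g(x, M) = 5*(x*x + M) = 5*(x² + M) = 5*(M + x²) = 5*M + 5*x²)
V = -1028432 (V = ((5*(-18) + 5*(-36)²) + 1172)*(1209 - 1345) = ((-90 + 5*1296) + 1172)*(-136) = ((-90 + 6480) + 1172)*(-136) = (6390 + 1172)*(-136) = 7562*(-136) = -1028432)
l(k) = 11*k/3
1/l(V) = 1/((11/3)*(-1028432)) = 1/(-11312752/3) = -3/11312752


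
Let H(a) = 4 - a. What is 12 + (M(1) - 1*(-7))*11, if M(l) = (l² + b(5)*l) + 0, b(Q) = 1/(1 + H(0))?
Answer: 511/5 ≈ 102.20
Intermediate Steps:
b(Q) = ⅕ (b(Q) = 1/(1 + (4 - 1*0)) = 1/(1 + (4 + 0)) = 1/(1 + 4) = 1/5 = ⅕)
M(l) = l² + l/5 (M(l) = (l² + l/5) + 0 = l² + l/5)
12 + (M(1) - 1*(-7))*11 = 12 + (1*(⅕ + 1) - 1*(-7))*11 = 12 + (1*(6/5) + 7)*11 = 12 + (6/5 + 7)*11 = 12 + (41/5)*11 = 12 + 451/5 = 511/5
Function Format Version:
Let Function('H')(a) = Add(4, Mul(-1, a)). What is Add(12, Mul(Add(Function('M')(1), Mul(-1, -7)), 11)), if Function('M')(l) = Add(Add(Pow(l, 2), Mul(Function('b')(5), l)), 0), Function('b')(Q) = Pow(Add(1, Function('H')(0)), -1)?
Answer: Rational(511, 5) ≈ 102.20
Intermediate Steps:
Function('b')(Q) = Rational(1, 5) (Function('b')(Q) = Pow(Add(1, Add(4, Mul(-1, 0))), -1) = Pow(Add(1, Add(4, 0)), -1) = Pow(Add(1, 4), -1) = Pow(5, -1) = Rational(1, 5))
Function('M')(l) = Add(Pow(l, 2), Mul(Rational(1, 5), l)) (Function('M')(l) = Add(Add(Pow(l, 2), Mul(Rational(1, 5), l)), 0) = Add(Pow(l, 2), Mul(Rational(1, 5), l)))
Add(12, Mul(Add(Function('M')(1), Mul(-1, -7)), 11)) = Add(12, Mul(Add(Mul(1, Add(Rational(1, 5), 1)), Mul(-1, -7)), 11)) = Add(12, Mul(Add(Mul(1, Rational(6, 5)), 7), 11)) = Add(12, Mul(Add(Rational(6, 5), 7), 11)) = Add(12, Mul(Rational(41, 5), 11)) = Add(12, Rational(451, 5)) = Rational(511, 5)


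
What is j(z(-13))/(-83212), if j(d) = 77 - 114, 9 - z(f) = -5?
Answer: 37/83212 ≈ 0.00044465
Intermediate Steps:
z(f) = 14 (z(f) = 9 - 1*(-5) = 9 + 5 = 14)
j(d) = -37
j(z(-13))/(-83212) = -37/(-83212) = -37*(-1/83212) = 37/83212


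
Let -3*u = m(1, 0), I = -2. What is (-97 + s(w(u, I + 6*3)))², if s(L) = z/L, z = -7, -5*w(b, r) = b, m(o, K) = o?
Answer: 40804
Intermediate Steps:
u = -⅓ (u = -⅓*1 = -⅓ ≈ -0.33333)
w(b, r) = -b/5
s(L) = -7/L
(-97 + s(w(u, I + 6*3)))² = (-97 - 7/((-⅕*(-⅓))))² = (-97 - 7/1/15)² = (-97 - 7*15)² = (-97 - 105)² = (-202)² = 40804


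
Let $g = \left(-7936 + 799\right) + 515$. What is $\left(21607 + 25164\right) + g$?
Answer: $40149$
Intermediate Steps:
$g = -6622$ ($g = -7137 + 515 = -6622$)
$\left(21607 + 25164\right) + g = \left(21607 + 25164\right) - 6622 = 46771 - 6622 = 40149$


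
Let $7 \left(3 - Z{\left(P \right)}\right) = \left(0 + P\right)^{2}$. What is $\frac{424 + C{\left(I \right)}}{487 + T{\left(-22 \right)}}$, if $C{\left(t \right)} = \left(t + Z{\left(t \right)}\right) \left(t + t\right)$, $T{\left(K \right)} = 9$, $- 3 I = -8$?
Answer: $\frac{10603}{11718} \approx 0.90485$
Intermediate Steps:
$I = \frac{8}{3}$ ($I = \left(- \frac{1}{3}\right) \left(-8\right) = \frac{8}{3} \approx 2.6667$)
$Z{\left(P \right)} = 3 - \frac{P^{2}}{7}$ ($Z{\left(P \right)} = 3 - \frac{\left(0 + P\right)^{2}}{7} = 3 - \frac{P^{2}}{7}$)
$C{\left(t \right)} = 2 t \left(3 + t - \frac{t^{2}}{7}\right)$ ($C{\left(t \right)} = \left(t - \left(-3 + \frac{t^{2}}{7}\right)\right) \left(t + t\right) = \left(3 + t - \frac{t^{2}}{7}\right) 2 t = 2 t \left(3 + t - \frac{t^{2}}{7}\right)$)
$\frac{424 + C{\left(I \right)}}{487 + T{\left(-22 \right)}} = \frac{424 + \frac{2}{7} \cdot \frac{8}{3} \left(21 - \left(\frac{8}{3}\right)^{2} + 7 \cdot \frac{8}{3}\right)}{487 + 9} = \frac{424 + \frac{2}{7} \cdot \frac{8}{3} \left(21 - \frac{64}{9} + \frac{56}{3}\right)}{496} = \left(424 + \frac{2}{7} \cdot \frac{8}{3} \left(21 - \frac{64}{9} + \frac{56}{3}\right)\right) \frac{1}{496} = \left(424 + \frac{2}{7} \cdot \frac{8}{3} \cdot \frac{293}{9}\right) \frac{1}{496} = \left(424 + \frac{4688}{189}\right) \frac{1}{496} = \frac{84824}{189} \cdot \frac{1}{496} = \frac{10603}{11718}$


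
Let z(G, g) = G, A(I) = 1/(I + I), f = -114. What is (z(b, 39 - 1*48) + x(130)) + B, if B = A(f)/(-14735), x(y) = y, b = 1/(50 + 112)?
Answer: 11792685757/90708660 ≈ 130.01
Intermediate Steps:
b = 1/162 ≈ 0.0061728
A(I) = 1/(2*I)
B = 1/3359580 (B = ((½)/(-114))/(-14735) = ((½)*(-1/114))*(-1/14735) = -1/228*(-1/14735) = 1/3359580 ≈ 2.9766e-7)
(z(b, 39 - 1*48) + x(130)) + B = (1/162 + 130) + 1/3359580 = 21061/162 + 1/3359580 = 11792685757/90708660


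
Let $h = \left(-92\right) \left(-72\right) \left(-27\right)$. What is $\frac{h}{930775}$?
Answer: $- \frac{178848}{930775} \approx -0.19215$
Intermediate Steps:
$h = -178848$ ($h = 6624 \left(-27\right) = -178848$)
$\frac{h}{930775} = - \frac{178848}{930775}$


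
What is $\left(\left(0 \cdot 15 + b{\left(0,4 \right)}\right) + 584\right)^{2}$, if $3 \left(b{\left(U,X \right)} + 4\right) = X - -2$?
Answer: $338724$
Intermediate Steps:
$b{\left(U,X \right)} = - \frac{10}{3} + \frac{X}{3}$ ($b{\left(U,X \right)} = -4 + \frac{X - -2}{3} = -4 + \frac{X + 2}{3} = -4 + \frac{2 + X}{3} = -4 + \left(\frac{2}{3} + \frac{X}{3}\right) = - \frac{10}{3} + \frac{X}{3}$)
$\left(\left(0 \cdot 15 + b{\left(0,4 \right)}\right) + 584\right)^{2} = \left(\left(0 \cdot 15 + \left(- \frac{10}{3} + \frac{1}{3} \cdot 4\right)\right) + 584\right)^{2} = \left(\left(0 + \left(- \frac{10}{3} + \frac{4}{3}\right)\right) + 584\right)^{2} = \left(\left(0 - 2\right) + 584\right)^{2} = \left(-2 + 584\right)^{2} = 582^{2} = 338724$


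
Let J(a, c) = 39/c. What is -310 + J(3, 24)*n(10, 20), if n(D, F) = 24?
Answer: -271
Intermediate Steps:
-310 + J(3, 24)*n(10, 20) = -310 + (39/24)*24 = -310 + (39*(1/24))*24 = -310 + (13/8)*24 = -310 + 39 = -271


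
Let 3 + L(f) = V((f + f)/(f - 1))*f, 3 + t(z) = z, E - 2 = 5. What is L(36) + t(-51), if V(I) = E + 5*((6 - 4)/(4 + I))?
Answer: 13485/53 ≈ 254.43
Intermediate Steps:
E = 7 (E = 2 + 5 = 7)
t(z) = -3 + z
V(I) = 7 + 10/(4 + I) (V(I) = 7 + 5*((6 - 4)/(4 + I)) = 7 + 5*(2/(4 + I)) = 7 + 10/(4 + I))
L(f) = -3 + f*(38 + 14*f/(-1 + f))/(4 + 2*f/(-1 + f)) (L(f) = -3 + ((38 + 7*((f + f)/(f - 1)))/(4 + (f + f)/(f - 1)))*f = -3 + ((38 + 7*((2*f)/(-1 + f)))/(4 + (2*f)/(-1 + f)))*f = -3 + ((38 + 7*(2*f/(-1 + f)))/(4 + 2*f/(-1 + f)))*f = -3 + ((38 + 14*f/(-1 + f))/(4 + 2*f/(-1 + f)))*f = -3 + f*(38 + 14*f/(-1 + f))/(4 + 2*f/(-1 + f)))
L(36) + t(-51) = 2*(3 - 14*36 + 13*36**2)/(-2 + 3*36) + (-3 - 51) = 2*(3 - 504 + 13*1296)/(-2 + 108) - 54 = 2*(3 - 504 + 16848)/106 - 54 = 2*(1/106)*16347 - 54 = 16347/53 - 54 = 13485/53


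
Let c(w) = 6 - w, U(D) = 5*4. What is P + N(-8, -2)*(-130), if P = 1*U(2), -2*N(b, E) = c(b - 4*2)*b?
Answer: -11420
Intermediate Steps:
U(D) = 20
N(b, E) = -b*(14 - b)/2 (N(b, E) = -(6 - (b - 4*2))*b/2 = -(6 - (b - 8))*b/2 = -(6 - (-8 + b))*b/2 = -(6 + (8 - b))*b/2 = -(14 - b)*b/2 = -b*(14 - b)/2)
P = 20 (P = 1*20 = 20)
P + N(-8, -2)*(-130) = 20 + ((½)*(-8)*(-14 - 8))*(-130) = 20 + ((½)*(-8)*(-22))*(-130) = 20 + 88*(-130) = 20 - 11440 = -11420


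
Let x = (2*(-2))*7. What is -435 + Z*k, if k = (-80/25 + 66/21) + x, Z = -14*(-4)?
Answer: -10031/5 ≈ -2006.2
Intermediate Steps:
x = -28 (x = -4*7 = -28)
Z = 56
k = -982/35 (k = (-80/25 + 66/21) - 28 = (-80*1/25 + 66*(1/21)) - 28 = (-16/5 + 22/7) - 28 = -2/35 - 28 = -982/35 ≈ -28.057)
-435 + Z*k = -435 + 56*(-982/35) = -435 - 7856/5 = -10031/5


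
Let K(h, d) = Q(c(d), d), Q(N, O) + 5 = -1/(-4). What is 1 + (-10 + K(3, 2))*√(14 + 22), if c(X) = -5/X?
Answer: -175/2 ≈ -87.500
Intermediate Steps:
Q(N, O) = -19/4 (Q(N, O) = -5 - 1/(-4) = -5 - 1*(-¼) = -5 + ¼ = -19/4)
K(h, d) = -19/4
1 + (-10 + K(3, 2))*√(14 + 22) = 1 + (-10 - 19/4)*√(14 + 22) = 1 - 59*√36/4 = 1 - 59/4*6 = 1 - 177/2 = -175/2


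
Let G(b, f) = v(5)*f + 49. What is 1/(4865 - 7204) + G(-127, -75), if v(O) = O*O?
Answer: -4271015/2339 ≈ -1826.0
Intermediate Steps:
v(O) = O**2
G(b, f) = 49 + 25*f (G(b, f) = 5**2*f + 49 = 25*f + 49 = 49 + 25*f)
1/(4865 - 7204) + G(-127, -75) = 1/(4865 - 7204) + (49 + 25*(-75)) = 1/(-2339) + (49 - 1875) = -1/2339 - 1826 = -4271015/2339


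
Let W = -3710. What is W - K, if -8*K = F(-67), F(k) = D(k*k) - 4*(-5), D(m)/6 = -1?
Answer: -14833/4 ≈ -3708.3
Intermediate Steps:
D(m) = -6 (D(m) = 6*(-1) = -6)
F(k) = 14 (F(k) = -6 - 4*(-5) = -6 + 20 = 14)
K = -7/4 (K = -⅛*14 = -7/4 ≈ -1.7500)
W - K = -3710 - 1*(-7/4) = -3710 + 7/4 = -14833/4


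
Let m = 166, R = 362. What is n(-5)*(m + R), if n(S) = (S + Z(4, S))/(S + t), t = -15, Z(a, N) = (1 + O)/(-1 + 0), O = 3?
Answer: 1188/5 ≈ 237.60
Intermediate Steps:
Z(a, N) = -4 (Z(a, N) = (1 + 3)/(-1 + 0) = 4/(-1) = 4*(-1) = -4)
n(S) = (-4 + S)/(-15 + S) (n(S) = (S - 4)/(S - 15) = (-4 + S)/(-15 + S))
n(-5)*(m + R) = ((-4 - 5)/(-15 - 5))*(166 + 362) = (-9/(-20))*528 = -1/20*(-9)*528 = (9/20)*528 = 1188/5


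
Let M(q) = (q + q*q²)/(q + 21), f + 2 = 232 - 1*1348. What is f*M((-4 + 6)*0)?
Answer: 0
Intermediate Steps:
f = -1118 (f = -2 + (232 - 1*1348) = -2 + (232 - 1348) = -2 - 1116 = -1118)
M(q) = (q + q³)/(21 + q)
f*M((-4 + 6)*0) = -1118*((-4 + 6)*0 + ((-4 + 6)*0)³)/(21 + (-4 + 6)*0) = -1118*(2*0 + (2*0)³)/(21 + 2*0) = -1118*(0 + 0³)/(21 + 0) = -1118*(0 + 0)/21 = -1118*0/21 = -1118*0 = 0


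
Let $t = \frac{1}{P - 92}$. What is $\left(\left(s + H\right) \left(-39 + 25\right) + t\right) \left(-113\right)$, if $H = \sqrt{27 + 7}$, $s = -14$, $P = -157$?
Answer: $- \frac{5514739}{249} + 1582 \sqrt{34} \approx -12923.0$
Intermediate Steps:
$H = \sqrt{34} \approx 5.8309$
$t = - \frac{1}{249}$ ($t = \frac{1}{-157 - 92} = \frac{1}{-249} = - \frac{1}{249} \approx -0.0040161$)
$\left(\left(s + H\right) \left(-39 + 25\right) + t\right) \left(-113\right) = \left(\left(-14 + \sqrt{34}\right) \left(-39 + 25\right) - \frac{1}{249}\right) \left(-113\right) = \left(\left(-14 + \sqrt{34}\right) \left(-14\right) - \frac{1}{249}\right) \left(-113\right) = \left(\left(196 - 14 \sqrt{34}\right) - \frac{1}{249}\right) \left(-113\right) = \left(\frac{48803}{249} - 14 \sqrt{34}\right) \left(-113\right) = - \frac{5514739}{249} + 1582 \sqrt{34}$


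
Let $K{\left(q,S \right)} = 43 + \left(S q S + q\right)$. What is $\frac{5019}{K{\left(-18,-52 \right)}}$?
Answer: $- \frac{5019}{48647} \approx -0.10317$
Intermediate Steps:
$K{\left(q,S \right)} = 43 + q + q S^{2}$ ($K{\left(q,S \right)} = 43 + \left(q S^{2} + q\right) = 43 + \left(q + q S^{2}\right) = 43 + q + q S^{2}$)
$\frac{5019}{K{\left(-18,-52 \right)}} = \frac{5019}{43 - 18 - 18 \left(-52\right)^{2}} = \frac{5019}{43 - 18 - 48672} = \frac{5019}{-48647} = 5019 \left(- \frac{1}{48647}\right) = - \frac{5019}{48647}$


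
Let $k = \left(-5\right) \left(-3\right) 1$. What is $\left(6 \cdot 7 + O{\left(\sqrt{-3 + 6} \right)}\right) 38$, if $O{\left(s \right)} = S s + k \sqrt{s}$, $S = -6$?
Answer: $1596 - 228 \sqrt{3} + 570 \sqrt[4]{3} \approx 1951.3$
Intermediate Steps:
$k = 15$ ($k = 15 \cdot 1 = 15$)
$O{\left(s \right)} = - 6 s + 15 \sqrt{s}$
$\left(6 \cdot 7 + O{\left(\sqrt{-3 + 6} \right)}\right) 38 = \left(6 \cdot 7 + \left(- 6 \sqrt{-3 + 6} + 15 \sqrt{\sqrt{-3 + 6}}\right)\right) 38 = \left(42 + \left(- 6 \sqrt{3} + 15 \sqrt{\sqrt{3}}\right)\right) 38 = \left(42 + \left(- 6 \sqrt{3} + 15 \sqrt[4]{3}\right)\right) 38 = \left(42 - 6 \sqrt{3} + 15 \sqrt[4]{3}\right) 38 = 1596 - 228 \sqrt{3} + 570 \sqrt[4]{3}$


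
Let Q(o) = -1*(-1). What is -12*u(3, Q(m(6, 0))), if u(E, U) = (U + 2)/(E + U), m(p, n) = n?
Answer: -9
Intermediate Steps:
Q(o) = 1
u(E, U) = (2 + U)/(E + U)
-12*u(3, Q(m(6, 0))) = -12*(2 + 1)/(3 + 1) = -12*3/4 = -3*3 = -12*¾ = -9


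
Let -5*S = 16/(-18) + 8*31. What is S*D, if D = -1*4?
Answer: 8896/45 ≈ 197.69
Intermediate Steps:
S = -2224/45 (S = -(16/(-18) + 8*31)/5 = -(16*(-1/18) + 248)/5 = -(-8/9 + 248)/5 = -⅕*2224/9 = -2224/45 ≈ -49.422)
D = -4
S*D = -2224/45*(-4) = 8896/45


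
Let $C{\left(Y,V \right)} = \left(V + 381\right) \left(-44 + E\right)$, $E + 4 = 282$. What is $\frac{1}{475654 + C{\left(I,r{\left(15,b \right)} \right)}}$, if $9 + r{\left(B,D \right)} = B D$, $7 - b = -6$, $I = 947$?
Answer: $\frac{1}{608332} \approx 1.6438 \cdot 10^{-6}$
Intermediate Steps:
$E = 278$ ($E = -4 + 282 = 278$)
$b = 13$ ($b = 7 - -6 = 7 + 6 = 13$)
$r{\left(B,D \right)} = -9 + B D$
$C{\left(Y,V \right)} = 89154 + 234 V$ ($C{\left(Y,V \right)} = \left(V + 381\right) \left(-44 + 278\right) = \left(381 + V\right) 234 = 89154 + 234 V$)
$\frac{1}{475654 + C{\left(I,r{\left(15,b \right)} \right)}} = \frac{1}{475654 + \left(89154 + 234 \left(-9 + 15 \cdot 13\right)\right)} = \frac{1}{475654 + \left(89154 + 234 \left(-9 + 195\right)\right)} = \frac{1}{475654 + \left(89154 + 234 \cdot 186\right)} = \frac{1}{475654 + \left(89154 + 43524\right)} = \frac{1}{475654 + 132678} = \frac{1}{608332}$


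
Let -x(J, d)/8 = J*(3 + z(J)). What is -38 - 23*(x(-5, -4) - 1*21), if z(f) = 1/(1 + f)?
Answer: -2085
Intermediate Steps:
x(J, d) = -8*J*(3 + 1/(1 + J))
-38 - 23*(x(-5, -4) - 1*21) = -38 - 23*(-8*(-5)*(4 + 3*(-5))/(1 - 5) - 1*21) = -38 - 23*(-8*(-5)*(4 - 15)/(-4) - 21) = -38 - 23*(-8*(-5)*(-1/4)*(-11) - 21) = -38 - 23*(110 - 21) = -38 - 23*89 = -38 - 2047 = -2085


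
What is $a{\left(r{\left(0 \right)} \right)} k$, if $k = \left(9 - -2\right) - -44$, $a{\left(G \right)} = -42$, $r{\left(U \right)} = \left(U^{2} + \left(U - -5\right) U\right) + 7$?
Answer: $-2310$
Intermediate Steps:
$r{\left(U \right)} = 7 + U^{2} + U \left(5 + U\right)$ ($r{\left(U \right)} = \left(U^{2} + \left(U + 5\right) U\right) + 7 = \left(U^{2} + \left(5 + U\right) U\right) + 7 = \left(U^{2} + U \left(5 + U\right)\right) + 7 = 7 + U^{2} + U \left(5 + U\right)$)
$k = 55$ ($k = \left(9 + 2\right) + 44 = 11 + 44 = 55$)
$a{\left(r{\left(0 \right)} \right)} k = \left(-42\right) 55 = -2310$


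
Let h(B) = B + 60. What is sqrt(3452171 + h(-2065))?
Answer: sqrt(3450166) ≈ 1857.5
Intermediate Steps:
h(B) = 60 + B
sqrt(3452171 + h(-2065)) = sqrt(3452171 + (60 - 2065)) = sqrt(3452171 - 2005) = sqrt(3450166)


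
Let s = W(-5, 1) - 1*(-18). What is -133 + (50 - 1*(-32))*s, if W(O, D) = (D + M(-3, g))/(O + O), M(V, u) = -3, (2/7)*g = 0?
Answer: 6797/5 ≈ 1359.4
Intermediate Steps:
g = 0 (g = (7/2)*0 = 0)
W(O, D) = (-3 + D)/(2*O) (W(O, D) = (D - 3)/(O + O) = (-3 + D)/((2*O)) = (-3 + D)*(1/(2*O)) = (-3 + D)/(2*O))
s = 91/5 (s = (½)*(-3 + 1)/(-5) - 1*(-18) = (½)*(-⅕)*(-2) + 18 = ⅕ + 18 = 91/5 ≈ 18.200)
-133 + (50 - 1*(-32))*s = -133 + (50 - 1*(-32))*(91/5) = -133 + (50 + 32)*(91/5) = -133 + 82*(91/5) = -133 + 7462/5 = 6797/5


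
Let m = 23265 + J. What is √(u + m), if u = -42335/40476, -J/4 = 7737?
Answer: I*√3147205743717/20238 ≈ 87.659*I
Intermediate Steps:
J = -30948 (J = -4*7737 = -30948)
u = -42335/40476 (u = -42335*1/40476 = -42335/40476 ≈ -1.0459)
m = -7683 (m = 23265 - 30948 = -7683)
√(u + m) = √(-42335/40476 - 7683) = √(-311019443/40476) = I*√3147205743717/20238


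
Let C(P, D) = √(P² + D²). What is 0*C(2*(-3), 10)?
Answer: 0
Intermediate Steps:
C(P, D) = √(D² + P²)
0*C(2*(-3), 10) = 0*√(10² + (2*(-3))²) = 0*√(100 + (-6)²) = 0*√(100 + 36) = 0*√136 = 0*(2*√34) = 0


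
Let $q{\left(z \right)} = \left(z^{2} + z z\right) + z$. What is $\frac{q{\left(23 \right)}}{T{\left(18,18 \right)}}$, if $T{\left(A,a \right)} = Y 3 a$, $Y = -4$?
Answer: $- \frac{1081}{216} \approx -5.0046$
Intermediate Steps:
$q{\left(z \right)} = z + 2 z^{2}$ ($q{\left(z \right)} = \left(z^{2} + z^{2}\right) + z = 2 z^{2} + z = z + 2 z^{2}$)
$T{\left(A,a \right)} = - 12 a$ ($T{\left(A,a \right)} = \left(-4\right) 3 a = - 12 a$)
$\frac{q{\left(23 \right)}}{T{\left(18,18 \right)}} = \frac{23 \left(1 + 2 \cdot 23\right)}{\left(-12\right) 18} = \frac{23 \left(1 + 46\right)}{-216} = 23 \cdot 47 \left(- \frac{1}{216}\right) = 1081 \left(- \frac{1}{216}\right) = - \frac{1081}{216}$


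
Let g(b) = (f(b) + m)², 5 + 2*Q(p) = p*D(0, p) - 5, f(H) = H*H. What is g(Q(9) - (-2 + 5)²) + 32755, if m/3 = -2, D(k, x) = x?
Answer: 8280305/16 ≈ 5.1752e+5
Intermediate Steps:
f(H) = H²
m = -6 (m = 3*(-2) = -6)
Q(p) = -5 + p²/2 (Q(p) = -5/2 + (p*p - 5)/2 = -5/2 + (p² - 5)/2 = -5/2 + (-5 + p²)/2 = -5/2 + (-5/2 + p²/2) = -5 + p²/2)
g(b) = (-6 + b²)² (g(b) = (b² - 6)² = (-6 + b²)²)
g(Q(9) - (-2 + 5)²) + 32755 = (-6 + ((-5 + (½)*9²) - (-2 + 5)²)²)² + 32755 = (-6 + ((-5 + (½)*81) - 1*3²)²)² + 32755 = (-6 + ((-5 + 81/2) - 1*9)²)² + 32755 = (-6 + (71/2 - 9)²)² + 32755 = (-6 + (53/2)²)² + 32755 = (-6 + 2809/4)² + 32755 = (2785/4)² + 32755 = 7756225/16 + 32755 = 8280305/16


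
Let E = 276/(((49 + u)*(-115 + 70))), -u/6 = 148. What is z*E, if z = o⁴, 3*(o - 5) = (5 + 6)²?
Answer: 31473385472/1019385 ≈ 30875.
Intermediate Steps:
u = -888 (u = -6*148 = -888)
o = 136/3 (o = 5 + (5 + 6)²/3 = 5 + (⅓)*11² = 5 + (⅓)*121 = 5 + 121/3 = 136/3 ≈ 45.333)
E = 92/12585 (E = 276/(((49 - 888)*(-115 + 70))) = 276/((-839*(-45))) = 276/37755 = 276*(1/37755) = 92/12585 ≈ 0.0073103)
z = 342102016/81 (z = (136/3)⁴ = 342102016/81 ≈ 4.2235e+6)
z*E = (342102016/81)*(92/12585) = 31473385472/1019385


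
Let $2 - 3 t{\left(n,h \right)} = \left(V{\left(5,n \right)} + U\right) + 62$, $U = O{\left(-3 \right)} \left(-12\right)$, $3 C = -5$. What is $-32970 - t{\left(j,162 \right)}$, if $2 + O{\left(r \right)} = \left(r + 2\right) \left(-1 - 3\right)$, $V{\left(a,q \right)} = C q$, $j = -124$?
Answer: $- \frac{296002}{9} \approx -32889.0$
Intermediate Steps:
$C = - \frac{5}{3}$ ($C = \frac{1}{3} \left(-5\right) = - \frac{5}{3} \approx -1.6667$)
$V{\left(a,q \right)} = - \frac{5 q}{3}$
$O{\left(r \right)} = -10 - 4 r$ ($O{\left(r \right)} = -2 + \left(r + 2\right) \left(-1 - 3\right) = -2 + \left(2 + r\right) \left(-4\right) = -2 - \left(8 + 4 r\right) = -10 - 4 r$)
$U = -24$ ($U = \left(-10 - -12\right) \left(-12\right) = \left(-10 + 12\right) \left(-12\right) = 2 \left(-12\right) = -24$)
$t{\left(n,h \right)} = -12 + \frac{5 n}{9}$ ($t{\left(n,h \right)} = \frac{2}{3} - \frac{\left(- \frac{5 n}{3} - 24\right) + 62}{3} = \frac{2}{3} - \frac{\left(-24 - \frac{5 n}{3}\right) + 62}{3} = \frac{2}{3} - \frac{38 - \frac{5 n}{3}}{3} = \frac{2}{3} + \left(- \frac{38}{3} + \frac{5 n}{9}\right) = -12 + \frac{5 n}{9}$)
$-32970 - t{\left(j,162 \right)} = -32970 - \left(-12 + \frac{5}{9} \left(-124\right)\right) = -32970 - \left(-12 - \frac{620}{9}\right) = -32970 - - \frac{728}{9} = -32970 + \frac{728}{9} = - \frac{296002}{9}$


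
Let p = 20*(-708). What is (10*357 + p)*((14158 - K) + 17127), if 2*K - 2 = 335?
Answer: -329523735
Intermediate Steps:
K = 337/2 (K = 1 + (½)*335 = 1 + 335/2 = 337/2 ≈ 168.50)
p = -14160
(10*357 + p)*((14158 - K) + 17127) = (10*357 - 14160)*((14158 - 1*337/2) + 17127) = (3570 - 14160)*((14158 - 337/2) + 17127) = -10590*(27979/2 + 17127) = -10590*62233/2 = -329523735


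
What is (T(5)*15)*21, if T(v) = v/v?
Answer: 315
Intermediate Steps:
T(v) = 1
(T(5)*15)*21 = (1*15)*21 = 15*21 = 315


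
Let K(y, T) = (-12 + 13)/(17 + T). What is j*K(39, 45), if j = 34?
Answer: 17/31 ≈ 0.54839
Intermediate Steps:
K(y, T) = 1/(17 + T)
j*K(39, 45) = 34/(17 + 45) = 34/62 = 34*(1/62) = 17/31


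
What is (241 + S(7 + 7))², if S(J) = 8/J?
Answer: 2859481/49 ≈ 58357.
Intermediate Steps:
(241 + S(7 + 7))² = (241 + 8/(7 + 7))² = (241 + 8/14)² = (241 + 8*(1/14))² = (241 + 4/7)² = (1691/7)² = 2859481/49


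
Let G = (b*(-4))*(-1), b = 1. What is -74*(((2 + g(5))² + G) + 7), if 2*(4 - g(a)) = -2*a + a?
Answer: -12321/2 ≈ -6160.5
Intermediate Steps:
g(a) = 4 + a/2 (g(a) = 4 - (-2*a + a)/2 = 4 - (-1)*a/2 = 4 + a/2)
G = 4 (G = (1*(-4))*(-1) = -4*(-1) = 4)
-74*(((2 + g(5))² + G) + 7) = -74*(((2 + (4 + (½)*5))² + 4) + 7) = -74*(((2 + (4 + 5/2))² + 4) + 7) = -74*(((2 + 13/2)² + 4) + 7) = -74*(((17/2)² + 4) + 7) = -74*((289/4 + 4) + 7) = -74*(305/4 + 7) = -74*333/4 = -12321/2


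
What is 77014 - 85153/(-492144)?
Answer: 37902063169/492144 ≈ 77014.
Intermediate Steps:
77014 - 85153/(-492144) = 77014 - 85153*(-1)/492144 = 77014 - 1*(-85153/492144) = 77014 + 85153/492144 = 37902063169/492144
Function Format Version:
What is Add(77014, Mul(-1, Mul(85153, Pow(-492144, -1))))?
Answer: Rational(37902063169, 492144) ≈ 77014.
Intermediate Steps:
Add(77014, Mul(-1, Mul(85153, Pow(-492144, -1)))) = Add(77014, Mul(-1, Mul(85153, Rational(-1, 492144)))) = Add(77014, Mul(-1, Rational(-85153, 492144))) = Add(77014, Rational(85153, 492144)) = Rational(37902063169, 492144)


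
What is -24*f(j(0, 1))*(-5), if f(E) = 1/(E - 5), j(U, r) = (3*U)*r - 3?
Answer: -15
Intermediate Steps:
j(U, r) = -3 + 3*U*r (j(U, r) = 3*U*r - 3 = -3 + 3*U*r)
f(E) = 1/(-5 + E)
-24*f(j(0, 1))*(-5) = -24/(-5 + (-3 + 3*0*1))*(-5) = -24/(-5 + (-3 + 0))*(-5) = -24/(-5 - 3)*(-5) = -24/(-8)*(-5) = -24*(-⅛)*(-5) = 3*(-5) = -15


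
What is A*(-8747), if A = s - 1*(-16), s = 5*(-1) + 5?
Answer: -139952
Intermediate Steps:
s = 0 (s = -5 + 5 = 0)
A = 16 (A = 0 - 1*(-16) = 0 + 16 = 16)
A*(-8747) = 16*(-8747) = -139952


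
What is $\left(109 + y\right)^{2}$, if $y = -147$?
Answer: $1444$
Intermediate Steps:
$\left(109 + y\right)^{2} = \left(109 - 147\right)^{2} = \left(-38\right)^{2} = 1444$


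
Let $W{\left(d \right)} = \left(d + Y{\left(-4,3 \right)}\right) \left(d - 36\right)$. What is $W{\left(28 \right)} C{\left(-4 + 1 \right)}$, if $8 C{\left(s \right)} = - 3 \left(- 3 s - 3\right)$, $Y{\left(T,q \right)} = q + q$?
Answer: $612$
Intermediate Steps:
$Y{\left(T,q \right)} = 2 q$
$W{\left(d \right)} = \left(-36 + d\right) \left(6 + d\right)$ ($W{\left(d \right)} = \left(d + 2 \cdot 3\right) \left(d - 36\right) = \left(d + 6\right) \left(-36 + d\right) = \left(6 + d\right) \left(-36 + d\right) = \left(-36 + d\right) \left(6 + d\right)$)
$C{\left(s \right)} = \frac{9}{8} + \frac{9 s}{8}$ ($C{\left(s \right)} = \frac{\left(-3\right) \left(- 3 s - 3\right)}{8} = \frac{\left(-3\right) \left(-3 - 3 s\right)}{8} = \frac{9 + 9 s}{8} = \frac{9}{8} + \frac{9 s}{8}$)
$W{\left(28 \right)} C{\left(-4 + 1 \right)} = \left(-216 + 28^{2} - 840\right) \left(\frac{9}{8} + \frac{9 \left(-4 + 1\right)}{8}\right) = \left(-216 + 784 - 840\right) \left(\frac{9}{8} + \frac{9}{8} \left(-3\right)\right) = - 272 \left(\frac{9}{8} - \frac{27}{8}\right) = \left(-272\right) \left(- \frac{9}{4}\right) = 612$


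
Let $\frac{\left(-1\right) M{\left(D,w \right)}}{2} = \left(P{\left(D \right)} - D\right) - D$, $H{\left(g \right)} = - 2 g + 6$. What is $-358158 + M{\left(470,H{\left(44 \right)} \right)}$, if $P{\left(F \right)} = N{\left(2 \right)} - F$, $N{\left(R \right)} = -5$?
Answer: $-355328$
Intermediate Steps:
$P{\left(F \right)} = -5 - F$
$H{\left(g \right)} = 6 - 2 g$
$M{\left(D,w \right)} = 10 + 6 D$ ($M{\left(D,w \right)} = - 2 \left(\left(\left(-5 - D\right) - D\right) - D\right) = - 2 \left(\left(-5 - 2 D\right) - D\right) = - 2 \left(-5 - 3 D\right) = 10 + 6 D$)
$-358158 + M{\left(470,H{\left(44 \right)} \right)} = -358158 + \left(10 + 6 \cdot 470\right) = -358158 + \left(10 + 2820\right) = -358158 + 2830 = -355328$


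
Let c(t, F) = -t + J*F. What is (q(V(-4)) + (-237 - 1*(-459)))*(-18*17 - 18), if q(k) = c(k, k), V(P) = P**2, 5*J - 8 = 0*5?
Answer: -375192/5 ≈ -75038.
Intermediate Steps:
J = 8/5 (J = 8/5 + (0*5)/5 = 8/5 + (1/5)*0 = 8/5 + 0 = 8/5 ≈ 1.6000)
c(t, F) = -t + 8*F/5
q(k) = 3*k/5 (q(k) = -k + 8*k/5 = 3*k/5)
(q(V(-4)) + (-237 - 1*(-459)))*(-18*17 - 18) = ((3/5)*(-4)**2 + (-237 - 1*(-459)))*(-18*17 - 18) = ((3/5)*16 + (-237 + 459))*(-306 - 18) = (48/5 + 222)*(-324) = (1158/5)*(-324) = -375192/5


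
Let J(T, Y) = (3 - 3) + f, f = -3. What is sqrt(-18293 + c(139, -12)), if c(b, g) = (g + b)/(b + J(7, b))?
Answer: I*sqrt(84582514)/68 ≈ 135.25*I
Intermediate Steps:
J(T, Y) = -3 (J(T, Y) = (3 - 3) - 3 = 0 - 3 = -3)
c(b, g) = (b + g)/(-3 + b) (c(b, g) = (g + b)/(b - 3) = (b + g)/(-3 + b))
sqrt(-18293 + c(139, -12)) = sqrt(-18293 + (139 - 12)/(-3 + 139)) = sqrt(-18293 + 127/136) = sqrt(-2487721/136) = I*sqrt(84582514)/68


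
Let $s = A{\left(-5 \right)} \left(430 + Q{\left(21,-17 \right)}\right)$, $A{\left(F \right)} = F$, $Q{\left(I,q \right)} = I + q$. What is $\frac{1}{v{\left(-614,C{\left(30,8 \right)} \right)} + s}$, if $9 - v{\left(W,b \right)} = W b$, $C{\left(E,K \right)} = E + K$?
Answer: $\frac{1}{21171} \approx 4.7234 \cdot 10^{-5}$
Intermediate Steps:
$s = -2170$ ($s = - 5 \left(430 + \left(21 - 17\right)\right) = - 5 \left(430 + 4\right) = \left(-5\right) 434 = -2170$)
$v{\left(W,b \right)} = 9 - W b$
$\frac{1}{v{\left(-614,C{\left(30,8 \right)} \right)} + s} = \frac{1}{\left(9 - - 614 \left(30 + 8\right)\right) - 2170} = \frac{1}{\left(9 - \left(-614\right) 38\right) - 2170} = \frac{1}{\left(9 + 23332\right) - 2170} = \frac{1}{23341 - 2170} = \frac{1}{21171}$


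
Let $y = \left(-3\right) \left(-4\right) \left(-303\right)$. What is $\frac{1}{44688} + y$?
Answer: $- \frac{162485567}{44688} \approx -3636.0$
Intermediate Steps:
$y = -3636$ ($y = 12 \left(-303\right) = -3636$)
$\frac{1}{44688} + y = \frac{1}{44688} - 3636 = - \frac{162485567}{44688}$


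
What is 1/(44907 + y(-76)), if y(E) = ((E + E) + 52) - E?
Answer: 1/44883 ≈ 2.2280e-5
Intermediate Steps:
y(E) = 52 + E (y(E) = (2*E + 52) - E = (52 + 2*E) - E = 52 + E)
1/(44907 + y(-76)) = 1/(44907 + (52 - 76)) = 1/(44907 - 24) = 1/44883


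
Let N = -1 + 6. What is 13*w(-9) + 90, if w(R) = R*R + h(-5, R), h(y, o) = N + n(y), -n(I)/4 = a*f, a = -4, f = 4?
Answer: 2040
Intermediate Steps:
n(I) = 64 (n(I) = -(-16)*4 = -4*(-16) = 64)
N = 5
h(y, o) = 69 (h(y, o) = 5 + 64 = 69)
w(R) = 69 + R² (w(R) = R*R + 69 = R² + 69 = 69 + R²)
13*w(-9) + 90 = 13*(69 + (-9)²) + 90 = 13*(69 + 81) + 90 = 13*150 + 90 = 1950 + 90 = 2040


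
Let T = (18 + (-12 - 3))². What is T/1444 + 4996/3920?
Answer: 226547/176890 ≈ 1.2807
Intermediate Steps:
T = 9 (T = (18 - 15)² = 3² = 9)
T/1444 + 4996/3920 = 9/1444 + 4996/3920 = 9*(1/1444) + 4996*(1/3920) = 9/1444 + 1249/980 = 226547/176890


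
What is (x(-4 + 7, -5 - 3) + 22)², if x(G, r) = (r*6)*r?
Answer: 164836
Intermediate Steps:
x(G, r) = 6*r² (x(G, r) = (6*r)*r = 6*r²)
(x(-4 + 7, -5 - 3) + 22)² = (6*(-5 - 3)² + 22)² = (6*(-8)² + 22)² = (6*64 + 22)² = (384 + 22)² = 406² = 164836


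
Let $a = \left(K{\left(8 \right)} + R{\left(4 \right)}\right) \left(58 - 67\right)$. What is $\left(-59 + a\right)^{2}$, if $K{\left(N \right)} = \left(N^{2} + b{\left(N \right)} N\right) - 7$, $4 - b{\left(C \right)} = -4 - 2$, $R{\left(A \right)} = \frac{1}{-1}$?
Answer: $1646089$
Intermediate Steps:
$R{\left(A \right)} = -1$
$b{\left(C \right)} = 10$ ($b{\left(C \right)} = 4 - \left(-4 - 2\right) = 4 - -6 = 4 + 6 = 10$)
$K{\left(N \right)} = -7 + N^{2} + 10 N$ ($K{\left(N \right)} = \left(N^{2} + 10 N\right) - 7 = -7 + N^{2} + 10 N$)
$a = -1224$ ($a = \left(\left(-7 + 8^{2} + 10 \cdot 8\right) - 1\right) \left(58 - 67\right) = \left(\left(-7 + 64 + 80\right) - 1\right) \left(-9\right) = \left(137 - 1\right) \left(-9\right) = 136 \left(-9\right) = -1224$)
$\left(-59 + a\right)^{2} = \left(-59 - 1224\right)^{2} = \left(-1283\right)^{2} = 1646089$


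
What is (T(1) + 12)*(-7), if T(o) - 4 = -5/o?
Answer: -77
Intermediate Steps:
T(o) = 4 - 5/o
(T(1) + 12)*(-7) = ((4 - 5/1) + 12)*(-7) = ((4 - 5*1) + 12)*(-7) = ((4 - 5) + 12)*(-7) = (-1 + 12)*(-7) = 11*(-7) = -77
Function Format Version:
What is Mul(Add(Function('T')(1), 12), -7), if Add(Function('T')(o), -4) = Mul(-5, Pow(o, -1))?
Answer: -77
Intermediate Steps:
Function('T')(o) = Add(4, Mul(-5, Pow(o, -1)))
Mul(Add(Function('T')(1), 12), -7) = Mul(Add(Add(4, Mul(-5, Pow(1, -1))), 12), -7) = Mul(Add(Add(4, Mul(-5, 1)), 12), -7) = Mul(Add(Add(4, -5), 12), -7) = Mul(Add(-1, 12), -7) = Mul(11, -7) = -77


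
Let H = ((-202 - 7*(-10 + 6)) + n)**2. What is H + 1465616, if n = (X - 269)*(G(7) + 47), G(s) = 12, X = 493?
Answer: 171559380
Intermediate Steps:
n = 13216 (n = (493 - 269)*(12 + 47) = 224*59 = 13216)
H = 170093764 (H = ((-202 - 7*(-10 + 6)) + 13216)**2 = ((-202 - 7*(-4)) + 13216)**2 = ((-202 - 1*(-28)) + 13216)**2 = ((-202 + 28) + 13216)**2 = (-174 + 13216)**2 = 13042**2 = 170093764)
H + 1465616 = 170093764 + 1465616 = 171559380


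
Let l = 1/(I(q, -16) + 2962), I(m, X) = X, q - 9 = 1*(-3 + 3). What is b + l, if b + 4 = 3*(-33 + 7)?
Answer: -241571/2946 ≈ -82.000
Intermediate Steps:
q = 9 (q = 9 + 1*(-3 + 3) = 9 + 1*0 = 9 + 0 = 9)
b = -82 (b = -4 + 3*(-33 + 7) = -4 + 3*(-26) = -4 - 78 = -82)
l = 1/2946 (l = 1/(-16 + 2962) = 1/2946 ≈ 0.00033944)
b + l = -82 + 1/2946 = -241571/2946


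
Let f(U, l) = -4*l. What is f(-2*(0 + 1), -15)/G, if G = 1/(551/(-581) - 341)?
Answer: -11920320/581 ≈ -20517.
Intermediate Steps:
G = -581/198672 (G = 1/(551*(-1/581) - 341) = 1/(-551/581 - 341) = 1/(-198672/581) = -581/198672 ≈ -0.0029244)
f(-2*(0 + 1), -15)/G = (-4*(-15))/(-581/198672) = 60*(-198672/581) = -11920320/581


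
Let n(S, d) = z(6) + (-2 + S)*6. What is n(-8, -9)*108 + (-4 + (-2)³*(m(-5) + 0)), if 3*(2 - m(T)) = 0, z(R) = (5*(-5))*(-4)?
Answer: 4300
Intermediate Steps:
z(R) = 100 (z(R) = -25*(-4) = 100)
m(T) = 2 (m(T) = 2 - ⅓*0 = 2 + 0 = 2)
n(S, d) = 88 + 6*S (n(S, d) = 100 + (-2 + S)*6 = 100 + (-12 + 6*S) = 88 + 6*S)
n(-8, -9)*108 + (-4 + (-2)³*(m(-5) + 0)) = (88 + 6*(-8))*108 + (-4 + (-2)³*(2 + 0)) = (88 - 48)*108 + (-4 - 8*2) = 40*108 + (-4 - 16) = 4320 - 20 = 4300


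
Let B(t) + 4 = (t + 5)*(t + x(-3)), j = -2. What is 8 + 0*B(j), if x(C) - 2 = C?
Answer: 8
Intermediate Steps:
x(C) = 2 + C
B(t) = -4 + (-1 + t)*(5 + t) (B(t) = -4 + (t + 5)*(t + (2 - 3)) = -4 + (5 + t)*(t - 1) = -4 + (5 + t)*(-1 + t) = -4 + (-1 + t)*(5 + t))
8 + 0*B(j) = 8 + 0*(-9 + (-2)**2 + 4*(-2)) = 8 + 0*(-9 + 4 - 8) = 8 + 0*(-13) = 8 + 0 = 8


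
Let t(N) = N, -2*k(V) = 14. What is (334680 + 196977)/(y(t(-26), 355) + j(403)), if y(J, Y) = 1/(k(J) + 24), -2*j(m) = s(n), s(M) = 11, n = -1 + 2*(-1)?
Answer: -18076338/185 ≈ -97710.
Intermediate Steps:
k(V) = -7 (k(V) = -1/2*14 = -7)
n = -3 (n = -1 - 2 = -3)
j(m) = -11/2 (j(m) = -1/2*11 = -11/2)
y(J, Y) = 1/17 (y(J, Y) = 1/(-7 + 24) = 1/17)
(334680 + 196977)/(y(t(-26), 355) + j(403)) = (334680 + 196977)/(1/17 - 11/2) = 531657/(-185/34) = 531657*(-34/185) = -18076338/185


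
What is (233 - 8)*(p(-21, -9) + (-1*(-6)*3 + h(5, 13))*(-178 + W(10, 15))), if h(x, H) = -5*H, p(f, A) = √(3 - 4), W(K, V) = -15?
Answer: 2040975 + 225*I ≈ 2.041e+6 + 225.0*I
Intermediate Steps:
p(f, A) = I (p(f, A) = √(-1) = I)
(233 - 8)*(p(-21, -9) + (-1*(-6)*3 + h(5, 13))*(-178 + W(10, 15))) = (233 - 8)*(I + (-1*(-6)*3 - 5*13)*(-178 - 15)) = 225*(I + (6*3 - 65)*(-193)) = 225*(I + (18 - 65)*(-193)) = 225*(I - 47*(-193)) = 225*(I + 9071) = 225*(9071 + I) = 2040975 + 225*I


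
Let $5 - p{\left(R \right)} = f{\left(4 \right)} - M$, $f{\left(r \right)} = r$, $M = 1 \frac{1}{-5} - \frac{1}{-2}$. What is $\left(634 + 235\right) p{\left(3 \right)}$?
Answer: $\frac{11297}{10} \approx 1129.7$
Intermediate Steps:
$M = \frac{3}{10}$ ($M = 1 \left(- \frac{1}{5}\right) - - \frac{1}{2} = - \frac{1}{5} + \frac{1}{2} = \frac{3}{10} \approx 0.3$)
$p{\left(R \right)} = \frac{13}{10}$ ($p{\left(R \right)} = 5 - \left(4 - \frac{3}{10}\right) = 5 - \frac{37}{10} = \frac{13}{10}$)
$\left(634 + 235\right) p{\left(3 \right)} = \left(634 + 235\right) \frac{13}{10} = 869 \cdot \frac{13}{10} = \frac{11297}{10}$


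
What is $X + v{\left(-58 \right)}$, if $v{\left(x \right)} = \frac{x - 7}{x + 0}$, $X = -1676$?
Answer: $- \frac{97143}{58} \approx -1674.9$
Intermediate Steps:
$v{\left(x \right)} = \frac{-7 + x}{x}$
$X + v{\left(-58 \right)} = -1676 + \frac{-7 - 58}{-58} = -1676 - - \frac{65}{58} = -1676 + \frac{65}{58} = - \frac{97143}{58}$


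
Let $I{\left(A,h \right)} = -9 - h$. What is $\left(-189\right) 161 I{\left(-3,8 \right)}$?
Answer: $517293$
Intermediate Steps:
$\left(-189\right) 161 I{\left(-3,8 \right)} = \left(-189\right) 161 \left(-9 - 8\right) = - 30429 \left(-9 - 8\right) = \left(-30429\right) \left(-17\right) = 517293$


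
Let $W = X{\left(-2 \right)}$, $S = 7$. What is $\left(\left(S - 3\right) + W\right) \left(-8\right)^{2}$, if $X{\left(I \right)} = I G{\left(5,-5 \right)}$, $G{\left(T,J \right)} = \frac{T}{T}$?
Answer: $128$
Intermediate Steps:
$G{\left(T,J \right)} = 1$
$X{\left(I \right)} = I$ ($X{\left(I \right)} = I 1 = I$)
$W = -2$
$\left(\left(S - 3\right) + W\right) \left(-8\right)^{2} = \left(\left(7 - 3\right) - 2\right) \left(-8\right)^{2} = \left(4 - 2\right) 64 = 2 \cdot 64 = 128$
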